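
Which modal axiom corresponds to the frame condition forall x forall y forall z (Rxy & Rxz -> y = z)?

The condition is partial functionality. The CD schema ◇r → □r defines it.
Suppose ◇r→□r is valid. Take Rxy, Rxz and set V(r)={y}. Then ◇r at x, so □r at x, so r at z, i.e. z=y.

◇r → □r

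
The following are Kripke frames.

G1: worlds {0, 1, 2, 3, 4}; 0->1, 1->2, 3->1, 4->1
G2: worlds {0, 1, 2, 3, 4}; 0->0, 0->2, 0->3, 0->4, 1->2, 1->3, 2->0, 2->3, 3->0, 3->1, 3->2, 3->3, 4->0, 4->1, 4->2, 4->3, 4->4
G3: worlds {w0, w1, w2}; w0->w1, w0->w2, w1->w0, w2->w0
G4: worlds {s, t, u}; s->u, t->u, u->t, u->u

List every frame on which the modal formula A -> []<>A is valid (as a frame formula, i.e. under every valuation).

G3

The schema corresponds to symmetry: forall x forall y (Rxy -> Ryx).
G1: fails — R12 but not R21.
G2: fails — R12 but not R21.
G3: satisfies the condition.
G4: fails — Rsu but not Rus.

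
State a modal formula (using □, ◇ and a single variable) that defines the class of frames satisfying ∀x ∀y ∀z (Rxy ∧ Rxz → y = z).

◇ψ → □ψ

This is partial functionality; the standard corresponding axiom is CD: ◇ψ → □ψ.
Suppose ◇ψ→□ψ is valid. Take Rxy, Rxz and set V(ψ)={y}. Then ◇ψ at x, so □ψ at x, so ψ at z, i.e. z=y.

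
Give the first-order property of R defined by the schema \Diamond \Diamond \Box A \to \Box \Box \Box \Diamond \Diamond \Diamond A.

\forall x \forall y \forall z ((x R^2 y \wedge x R^3 z) \to \exists w (yRw \wedge z R^3 w))

This is a Sahlqvist (Geach-type) schema ◇^2□^1A → □^3◇^3A.
First-order correspondent: \forall x \forall y \forall z ((x R^2 y \wedge x R^3 z) \to \exists w (yRw \wedge z R^3 w)).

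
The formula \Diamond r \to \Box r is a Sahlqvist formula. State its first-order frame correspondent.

partial functionality: \forall x \forall y \forall z (Rxy \wedge Rxz \to y = z)

Suppose ◇r→□r is valid. Take Rxy, Rxz and set V(r)={y}. Then ◇r at x, so □r at x, so r at z, i.e. z=y.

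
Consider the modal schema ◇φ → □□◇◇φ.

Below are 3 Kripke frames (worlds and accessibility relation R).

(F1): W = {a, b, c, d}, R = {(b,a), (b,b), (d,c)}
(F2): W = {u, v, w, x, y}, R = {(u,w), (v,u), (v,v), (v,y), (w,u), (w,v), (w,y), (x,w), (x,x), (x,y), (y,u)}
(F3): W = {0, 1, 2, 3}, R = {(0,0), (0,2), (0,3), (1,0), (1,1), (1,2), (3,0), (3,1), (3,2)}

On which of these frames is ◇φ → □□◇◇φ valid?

Frame correspondent (Sahlqvist): ∀x ∀y ∀z ((xRy ∧ xR²z) → ∃w (y = w ∧ zR²w)) — i.e. a generalized confluence (Geach) condition.
(F1): fails — bRa, bR²a but no w with a=w and aR²w.
(F2): fails — uRw, uR²u but no t with w=t and uR²t.
(F3): fails — 0R0, 0R²2 but no w with 0=w and 2R²w.

none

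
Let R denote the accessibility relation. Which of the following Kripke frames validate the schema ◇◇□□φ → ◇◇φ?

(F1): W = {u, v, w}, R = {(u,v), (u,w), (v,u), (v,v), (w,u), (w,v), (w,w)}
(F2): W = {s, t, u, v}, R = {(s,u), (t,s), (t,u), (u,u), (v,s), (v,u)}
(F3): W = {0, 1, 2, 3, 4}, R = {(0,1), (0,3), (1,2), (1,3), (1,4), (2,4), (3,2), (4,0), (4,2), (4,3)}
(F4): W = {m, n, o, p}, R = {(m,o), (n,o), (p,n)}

The schema corresponds to a generalized confluence (Geach) condition: ∀x ∀y (xR²y → ∃w (yR²w ∧ xR²w)).
(F1): condition met.
(F2): condition met.
(F3): fails — 2R²3 but no w with 3R²w and 2R²w.
(F4): fails — pR²o but no w with oR²w and pR²w.
Valid on: (F1), (F2).

(F1), (F2)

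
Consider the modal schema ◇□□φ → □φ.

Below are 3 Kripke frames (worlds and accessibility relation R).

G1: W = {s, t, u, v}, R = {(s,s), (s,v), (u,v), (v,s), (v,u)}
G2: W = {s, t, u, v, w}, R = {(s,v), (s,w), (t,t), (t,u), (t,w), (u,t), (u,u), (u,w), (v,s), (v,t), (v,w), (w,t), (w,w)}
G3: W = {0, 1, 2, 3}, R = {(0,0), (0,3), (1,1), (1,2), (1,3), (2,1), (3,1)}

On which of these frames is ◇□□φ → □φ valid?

G1

This is the axiom for a generalized confluence (Geach) condition; its first-order frame correspondent is ∀x ∀y ∀z ((xRy ∧ xRz) → ∃w (yR²w ∧ z = w)).
G1: satisfies the condition.
G2: fails — sRw, sRv but no w* with wR²w* and v=w*.
G3: fails — 0R3, 0R0 but no w with 3R²w and 0=w.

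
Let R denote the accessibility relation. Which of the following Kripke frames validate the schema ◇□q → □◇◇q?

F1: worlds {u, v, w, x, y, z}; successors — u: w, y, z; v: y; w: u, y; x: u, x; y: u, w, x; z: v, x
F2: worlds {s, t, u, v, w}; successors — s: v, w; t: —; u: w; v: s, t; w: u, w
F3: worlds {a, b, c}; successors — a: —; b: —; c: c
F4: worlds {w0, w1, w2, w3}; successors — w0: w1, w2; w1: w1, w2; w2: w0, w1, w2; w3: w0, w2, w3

F3, F4

Frame correspondent (Sahlqvist): ∀x ∀y ∀z ((xRy ∧ xRz) → ∃w (yRw ∧ zR²w)) — i.e. a generalized confluence (Geach) condition.
F1: fails — zRv, zRv but no t with vRt and vR²t.
F2: fails — sRv, sRv but no w* with vRw* and vR²w*.
F3: condition met.
F4: condition met.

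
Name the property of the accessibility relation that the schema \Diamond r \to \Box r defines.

Suppose ◇r→□r is valid. Take Rxy, Rxz and set V(r)={y}. Then ◇r at x, so □r at x, so r at z, i.e. z=y.
Conversely, any frame satisfying \forall x \forall y \forall z (Rxy \wedge Rxz \to y = z) validates the schema.
So the correspondent is partial functionality.

partial functionality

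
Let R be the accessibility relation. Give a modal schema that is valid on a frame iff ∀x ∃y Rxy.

The condition is seriality. The D schema □r → ◇r defines it.

□r → ◇r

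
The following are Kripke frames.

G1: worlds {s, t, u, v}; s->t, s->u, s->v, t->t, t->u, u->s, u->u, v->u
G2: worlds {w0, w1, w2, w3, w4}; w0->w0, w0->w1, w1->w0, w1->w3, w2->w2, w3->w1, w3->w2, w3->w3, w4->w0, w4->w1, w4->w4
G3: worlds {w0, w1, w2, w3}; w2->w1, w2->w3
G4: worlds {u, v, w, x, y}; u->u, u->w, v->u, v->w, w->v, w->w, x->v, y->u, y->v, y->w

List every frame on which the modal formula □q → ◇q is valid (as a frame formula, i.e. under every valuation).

G1, G2, G4

The schema corresponds to seriality: ∀x ∃y Rxy.
G1: satisfies the condition.
G2: satisfies the condition.
G3: fails — world w0 has no successor.
G4: satisfies the condition.
Valid on: G1, G2, G4.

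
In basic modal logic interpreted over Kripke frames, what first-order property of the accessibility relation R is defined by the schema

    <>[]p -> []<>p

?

Suppose ◇□p→□◇p is valid. Take Rxy, Rxz and set V(p)={w : Ryw}. Then □p at y so ◇□p at x, so □◇p at x, so ◇p at z, giving w with Rzw and Ryw.
Conversely, any frame satisfying forall x forall y forall z (Rxy & Rxz -> exists w (Ryw & Rzw)) validates the schema.
Frame condition: forall x forall y forall z (Rxy & Rxz -> exists w (Ryw & Rzw)).

convergence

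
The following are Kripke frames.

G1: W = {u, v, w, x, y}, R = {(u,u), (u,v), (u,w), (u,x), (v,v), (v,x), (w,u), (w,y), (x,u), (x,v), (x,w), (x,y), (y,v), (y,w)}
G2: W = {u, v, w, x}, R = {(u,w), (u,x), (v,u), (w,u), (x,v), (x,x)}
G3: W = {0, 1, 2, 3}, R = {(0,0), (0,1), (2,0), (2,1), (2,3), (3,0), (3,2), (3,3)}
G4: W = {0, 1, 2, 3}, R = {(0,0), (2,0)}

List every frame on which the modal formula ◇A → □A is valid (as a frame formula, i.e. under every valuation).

G4

The schema corresponds to partial functionality: ∀x ∀y ∀z (Rxy ∧ Rxz → y = z).
G1: fails — u sees both u and v.
G2: fails — u sees both w and x.
G3: fails — 0 sees both 0 and 1.
G4: satisfies the condition.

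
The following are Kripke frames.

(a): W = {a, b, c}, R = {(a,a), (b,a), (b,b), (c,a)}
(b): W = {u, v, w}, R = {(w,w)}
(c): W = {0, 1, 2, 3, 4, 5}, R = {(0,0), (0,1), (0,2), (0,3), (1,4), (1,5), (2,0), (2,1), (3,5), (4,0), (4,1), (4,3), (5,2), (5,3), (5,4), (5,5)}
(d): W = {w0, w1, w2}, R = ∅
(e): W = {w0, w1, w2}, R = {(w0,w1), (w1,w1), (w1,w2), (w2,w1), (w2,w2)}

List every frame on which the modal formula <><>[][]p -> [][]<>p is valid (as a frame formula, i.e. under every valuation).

(a), (b), (d), (e)

This is the axiom for a generalized confluence (Geach) condition; its first-order frame correspondent is forall x forall y forall z ((x R^2 y & x R^2 z) -> exists w (y R^2 w & zRw)).
(a): condition met.
(b): condition met.
(c): fails — 0R²3, 0R²2 but no w with 3R²w and 2Rw.
(d): condition met.
(e): condition met.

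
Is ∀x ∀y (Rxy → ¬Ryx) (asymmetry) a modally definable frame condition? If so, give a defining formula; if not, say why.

Modal frame validity is preserved under surjective bounded morphisms.
The 4-cycle (worlds s,t,u,v with s→t→u→v→s) is asymmetric. Mapping every world to a single reflexive point • is a surjective bounded morphism, and the reflexive point is not asymmetric (R•• but asymmetry requires ¬R••).
Hence asymmetry is not modally definable.

No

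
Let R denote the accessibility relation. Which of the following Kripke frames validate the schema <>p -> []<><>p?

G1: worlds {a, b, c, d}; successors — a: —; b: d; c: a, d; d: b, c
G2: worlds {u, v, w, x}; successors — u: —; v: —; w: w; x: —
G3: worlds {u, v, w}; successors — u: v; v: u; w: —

The schema corresponds to a generalized confluence (Geach) condition: forall x forall y forall z ((xRy & xRz) -> exists w (y = w & z R^2 w)).
G1: fails — cRa, cRa but no w with a=w and aR²w.
G2: holds.
G3: holds.

G2, G3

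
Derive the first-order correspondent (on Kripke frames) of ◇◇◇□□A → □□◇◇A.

∀x ∀y ∀z ((xR³y ∧ xR²z) → ∃w (yR²w ∧ zR²w))

This is a Sahlqvist (Geach-type) schema ◇^3□^2A → □^2◇^2A.
Minimal-valuation argument: fix x; take any y with xR^3y and any z with xR^2z. Set V(A) to the set of worlds R-reachable from y in exactly 2 steps. Then □^2A holds at y, so the antecedent holds at x; validity forces ◇^2A at z, giving a w with zR^2w and yR^2w.
First-order correspondent: ∀x ∀y ∀z ((xR³y ∧ xR²z) → ∃w (yR²w ∧ zR²w)).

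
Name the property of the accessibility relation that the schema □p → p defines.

This schema is the T axiom.
It corresponds to reflexivity: ∀x Rxx.

reflexivity: ∀x Rxx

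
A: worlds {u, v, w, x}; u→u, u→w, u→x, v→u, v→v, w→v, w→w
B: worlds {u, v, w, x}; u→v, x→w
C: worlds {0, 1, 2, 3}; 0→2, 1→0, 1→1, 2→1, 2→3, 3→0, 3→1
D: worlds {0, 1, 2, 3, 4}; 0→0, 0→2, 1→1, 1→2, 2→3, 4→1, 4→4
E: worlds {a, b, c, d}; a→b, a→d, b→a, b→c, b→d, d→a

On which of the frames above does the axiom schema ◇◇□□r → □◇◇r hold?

B, C

Frame correspondent (Sahlqvist): ∀x ∀y ∀z ((xR²y ∧ xRz) → ∃w (yR²w ∧ zR²w)) — i.e. a generalized confluence (Geach) condition.
A: fails — uR²u, uRx but no t with uR²t and xR²t.
B: ✓.
C: ✓.
D: fails — 0R²0, 0R2 but no w with 0R²w and 2R²w.
E: fails — aR²c, aRb but no w with cR²w and bR²w.
Valid on: B, C.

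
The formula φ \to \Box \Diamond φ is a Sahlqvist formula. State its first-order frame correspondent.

Symmetry

Suppose φ→□◇φ is valid. Take Rxy and set V(φ)={x}. Then φ at x, so □◇φ at x, so ◇φ at y, so some z with Ryz has φ; z=x, i.e. Ryx.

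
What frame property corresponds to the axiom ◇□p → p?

Symmetry

Replacing p by ¬p and contraposing gives the equivalent schema p → □◇p.
Suppose p→□◇p is valid. Take Rxy and set V(p)={x}. Then p at x, so □◇p at x, so ◇p at y, so some z with Ryz has p; z=x, i.e. Ryx.
The converse is a direct semantic check.
So the correspondent is symmetry.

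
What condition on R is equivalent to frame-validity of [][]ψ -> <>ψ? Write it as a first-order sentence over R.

This is a Sahlqvist (Geach-type) schema ◇^0□^2ψ → □^0◇^1ψ.
Minimal-valuation argument: fix x; take any y with xR^0y and any z with xR^0z. Set V(ψ) to the set of worlds R-reachable from y in exactly 2 steps. Then □^2ψ holds at y, so the antecedent holds at x; validity forces ◇^1ψ at z, giving a w with zR^1w and yR^2w.
First-order correspondent: forall x exists w (x R^2 w & xRw).

forall x exists w (x R^2 w & xRw)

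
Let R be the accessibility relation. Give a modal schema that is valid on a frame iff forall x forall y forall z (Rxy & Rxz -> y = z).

This is partial functionality; the standard corresponding axiom is CD: ◇s → □s.

◇s → □s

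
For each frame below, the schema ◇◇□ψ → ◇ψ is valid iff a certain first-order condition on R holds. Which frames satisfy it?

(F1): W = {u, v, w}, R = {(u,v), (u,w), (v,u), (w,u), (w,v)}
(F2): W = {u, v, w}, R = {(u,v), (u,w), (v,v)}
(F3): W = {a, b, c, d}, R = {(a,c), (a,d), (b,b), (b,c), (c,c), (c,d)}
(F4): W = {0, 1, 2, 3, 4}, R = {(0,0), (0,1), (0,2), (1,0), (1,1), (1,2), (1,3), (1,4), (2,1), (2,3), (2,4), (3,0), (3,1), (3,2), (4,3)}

(F2)

The schema corresponds to a generalized confluence (Geach) condition: ∀x ∀y (xR²y → ∃w (yRw ∧ xRw)).
(F1): fails — uR²v but no t with vRt and uRt.
(F2): holds.
(F3): fails — aR²d but no w with dRw and aRw.
(F4): fails — 0R²4 but no w with 4Rw and 0Rw.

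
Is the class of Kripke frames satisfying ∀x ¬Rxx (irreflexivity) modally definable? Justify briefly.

No

If a class were modally definable it would be closed under surjective bounded morphisms (Goldblatt–Thomason).
The 2-cycle (worlds s,t with s→t→s) is irreflexive, and the map sending every world to a single reflexive point • is a surjective bounded morphism (forth: every edge maps to (•,•); back: every world has a successor). So any modal formula valid on the 2-cycle is also valid on the reflexive point, which is not irreflexive.
Hence irreflexivity is not modally definable.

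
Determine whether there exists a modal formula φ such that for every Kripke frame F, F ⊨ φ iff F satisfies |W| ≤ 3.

No — not modally definable

If a class were modally definable it would be closed under disjoint unions (Goldblatt–Thomason).
Any modal formula valid on each of 4 disjoint one-world frames is valid on their disjoint union (validity is preserved under disjoint unions). Each one-world frame has |W|=1≤3, but the union has |W|=4.
Hence having at most 3 worlds is not modally definable.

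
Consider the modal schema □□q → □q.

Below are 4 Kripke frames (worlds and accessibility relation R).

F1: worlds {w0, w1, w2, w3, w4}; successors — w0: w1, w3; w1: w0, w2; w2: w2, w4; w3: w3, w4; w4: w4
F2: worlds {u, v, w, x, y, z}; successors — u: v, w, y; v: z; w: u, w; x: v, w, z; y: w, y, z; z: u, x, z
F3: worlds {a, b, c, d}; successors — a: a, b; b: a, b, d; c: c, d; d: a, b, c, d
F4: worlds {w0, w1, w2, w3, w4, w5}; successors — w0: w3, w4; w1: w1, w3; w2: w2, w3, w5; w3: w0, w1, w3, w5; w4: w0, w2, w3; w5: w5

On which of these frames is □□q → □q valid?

F3

This is the axiom for density; its first-order frame correspondent is ∀x ∀y (Rxy → ∃z (Rxz ∧ Rzy)).
F1: fails — Rw1w0 but no z with Rw1z and Rzw0.
F2: fails — Ruv but no t with Rut and Rtv.
F3: satisfies the condition.
F4: fails — Rw0w4 but no z with Rw0z and Rzw4.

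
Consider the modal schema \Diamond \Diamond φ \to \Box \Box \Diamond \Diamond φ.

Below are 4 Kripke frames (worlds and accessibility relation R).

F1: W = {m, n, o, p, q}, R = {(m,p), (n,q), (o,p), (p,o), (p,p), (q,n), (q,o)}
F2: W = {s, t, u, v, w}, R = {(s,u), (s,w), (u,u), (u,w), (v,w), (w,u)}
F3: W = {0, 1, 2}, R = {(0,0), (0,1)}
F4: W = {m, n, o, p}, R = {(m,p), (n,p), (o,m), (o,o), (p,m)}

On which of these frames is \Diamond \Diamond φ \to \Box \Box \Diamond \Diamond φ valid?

F2

This is the axiom for a generalized confluence (Geach) condition; its first-order frame correspondent is \forall x \forall y \forall z ((x R^2 y \wedge x R^2 z) \to \exists w (y = w \wedge z R^2 w)).
F1: fails — nR²n, nR²o but no w with n=w and oR²w.
F2: satisfies the condition.
F3: fails — 0R²0, 0R²1 but no w with 0=w and 1R²w.
F4: fails — oR²m, oR²p but no w with m=w and pR²w.
Valid on: F2.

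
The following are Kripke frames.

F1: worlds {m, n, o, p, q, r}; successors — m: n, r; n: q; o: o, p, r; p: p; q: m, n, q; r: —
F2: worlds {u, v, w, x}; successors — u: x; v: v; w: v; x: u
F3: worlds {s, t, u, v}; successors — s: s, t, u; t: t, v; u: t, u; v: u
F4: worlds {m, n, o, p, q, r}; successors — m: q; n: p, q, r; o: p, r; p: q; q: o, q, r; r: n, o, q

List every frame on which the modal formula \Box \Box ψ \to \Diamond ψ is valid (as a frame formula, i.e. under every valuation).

Frame correspondent (Sahlqvist): \forall x \exists w (x R^2 w \wedge xRw) — i.e. a generalized confluence (Geach) condition.
F1: fails — at m but no w with mR²w and mRw.
F2: fails — at u but no t with uR²t and uRt.
F3: condition met.
F4: fails — at o but no w with oR²w and oRw.
Valid on: F3.

F3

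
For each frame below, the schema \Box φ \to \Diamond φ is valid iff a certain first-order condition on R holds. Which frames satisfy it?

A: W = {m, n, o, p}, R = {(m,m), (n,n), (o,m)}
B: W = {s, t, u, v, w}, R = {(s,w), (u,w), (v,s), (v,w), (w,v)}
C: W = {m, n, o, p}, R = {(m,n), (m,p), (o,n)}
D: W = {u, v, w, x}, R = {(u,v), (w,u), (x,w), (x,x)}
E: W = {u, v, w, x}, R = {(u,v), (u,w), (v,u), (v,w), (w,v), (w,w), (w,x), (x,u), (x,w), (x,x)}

E

The schema corresponds to seriality: \forall x \exists y Rxy.
A: fails — world p has no successor.
B: fails — world t has no successor.
C: fails — world n has no successor.
D: fails — world v has no successor.
E: satisfies the condition.
Valid on: E.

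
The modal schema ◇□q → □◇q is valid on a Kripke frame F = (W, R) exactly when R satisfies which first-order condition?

Suppose ◇□q→□◇q is valid. Take Rxy, Rxz and set V(q)={w : Ryw}. Then □q at y so ◇□q at x, so □◇q at x, so ◇q at z, giving w with Rzw and Ryw.
The converse is a direct semantic check.
Frame condition: ∀x ∀y ∀z (Rxy ∧ Rxz → ∃w (Ryw ∧ Rzw)).

convergence: ∀x ∀y ∀z (Rxy ∧ Rxz → ∃w (Ryw ∧ Rzw))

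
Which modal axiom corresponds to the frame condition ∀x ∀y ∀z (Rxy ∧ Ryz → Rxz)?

□s → □□s

This is transitivity; the standard corresponding axiom is 4: □s → □□s.
Suppose □s→□□s is valid. Take Rxy, Ryz and set V(s)={w : Rxw}. Then □s at x, so □□s at x, so □s at y, so s at z, i.e. Rxz.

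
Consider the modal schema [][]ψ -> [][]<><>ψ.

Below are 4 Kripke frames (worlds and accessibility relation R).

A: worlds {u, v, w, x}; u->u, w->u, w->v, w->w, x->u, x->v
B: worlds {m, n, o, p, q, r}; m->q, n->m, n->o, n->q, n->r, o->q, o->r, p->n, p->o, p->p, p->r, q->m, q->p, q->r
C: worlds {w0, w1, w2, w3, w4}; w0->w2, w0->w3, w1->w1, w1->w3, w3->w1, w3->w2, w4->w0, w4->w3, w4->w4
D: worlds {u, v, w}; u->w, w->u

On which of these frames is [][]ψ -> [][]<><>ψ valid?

This is the axiom for a generalized confluence (Geach) condition; its first-order frame correspondent is forall x forall z (x R^2 z -> exists w (x R^2 w & z R^2 w)).
A: fails — wR²v but no t with wR²t and vR²t.
B: fails — mR²r but no w with mR²w and rR²w.
C: fails — w0R²w2 but no w with w0R²w and w2R²w.
D: satisfies the condition.

D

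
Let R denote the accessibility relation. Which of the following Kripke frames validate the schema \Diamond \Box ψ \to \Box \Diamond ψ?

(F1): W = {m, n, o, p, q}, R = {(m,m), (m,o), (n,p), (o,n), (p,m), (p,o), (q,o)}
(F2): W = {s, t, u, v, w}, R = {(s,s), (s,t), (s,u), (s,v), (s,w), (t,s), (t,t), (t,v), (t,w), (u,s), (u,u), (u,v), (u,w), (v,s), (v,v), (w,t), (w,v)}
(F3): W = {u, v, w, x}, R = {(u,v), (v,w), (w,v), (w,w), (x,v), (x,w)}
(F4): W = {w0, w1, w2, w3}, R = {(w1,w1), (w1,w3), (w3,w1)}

Frame correspondent (Sahlqvist): \forall x \forall y \forall z (Rxy \wedge Rxz \to \exists w (Ryw \wedge Rzw)) — i.e. convergence.
(F1): fails — Rmo and Rmm but o and m have no common successor.
(F2): satisfies the condition.
(F3): satisfies the condition.
(F4): satisfies the condition.

(F2), (F3), (F4)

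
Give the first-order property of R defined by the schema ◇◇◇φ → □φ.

This is a Sahlqvist (Geach-type) schema ◇^3□^0φ → □^1◇^0φ.
First-order correspondent: ∀x ∀y ∀z ((xR³y ∧ xRz) → ∃w (y = w ∧ z = w)).

∀x ∀y ∀z ((xR³y ∧ xRz) → ∃w (y = w ∧ z = w))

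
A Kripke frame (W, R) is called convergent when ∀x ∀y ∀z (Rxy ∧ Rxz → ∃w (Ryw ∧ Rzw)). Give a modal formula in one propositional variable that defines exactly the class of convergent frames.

The condition is convergence. The .2 schema ◇□s → □◇s defines it.
Suppose ◇□s→□◇s is valid. Take Rxy, Rxz and set V(s)={w : Ryw}. Then □s at y so ◇□s at x, so □◇s at x, so ◇s at z, giving w with Rzw and Ryw.

◇□s → □◇s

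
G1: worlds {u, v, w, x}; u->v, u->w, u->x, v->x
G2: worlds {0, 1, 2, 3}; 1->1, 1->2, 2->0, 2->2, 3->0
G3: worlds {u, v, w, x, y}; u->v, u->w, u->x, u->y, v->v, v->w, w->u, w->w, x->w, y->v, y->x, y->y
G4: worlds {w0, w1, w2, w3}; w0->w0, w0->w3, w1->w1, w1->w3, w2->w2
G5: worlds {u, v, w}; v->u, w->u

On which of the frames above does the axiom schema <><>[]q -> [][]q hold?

G5

This is the axiom for a generalized confluence (Geach) condition; its first-order frame correspondent is forall x forall y forall z ((x R^2 y & x R^2 z) -> exists w (yRw & z = w)).
G1: fails — uR²x, uR²x but no t with xRt and x=t.
G2: fails — 1R²0, 1R²0 but no w with 0Rw and 0=w.
G3: fails — uR²u, uR²u but no t with uRt and u=t.
G4: fails — w0R²w3, w0R²w0 but no w with w3Rw and w0=w.
G5: condition met.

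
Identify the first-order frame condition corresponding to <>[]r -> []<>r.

Suppose ◇□r→□◇r is valid. Take Rxy, Rxz and set V(r)={w : Ryw}. Then □r at y so ◇□r at x, so □◇r at x, so ◇r at z, giving w with Rzw and Ryw.

Convergence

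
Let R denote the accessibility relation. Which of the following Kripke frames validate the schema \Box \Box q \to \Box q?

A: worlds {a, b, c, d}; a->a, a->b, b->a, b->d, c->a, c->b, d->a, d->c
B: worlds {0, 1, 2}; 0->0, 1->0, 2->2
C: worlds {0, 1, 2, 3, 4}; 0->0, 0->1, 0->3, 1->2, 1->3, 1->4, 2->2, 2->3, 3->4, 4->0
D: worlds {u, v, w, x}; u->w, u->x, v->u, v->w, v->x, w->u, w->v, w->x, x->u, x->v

The schema corresponds to density: \forall x \forall y (Rxy \to \exists z (Rxz \wedge Rzy)).
A: fails — Rdc but no z with Rdz and Rzc.
B: holds.
C: fails — R34 but no z with R3z and Rz4.
D: fails — Ruw but no z with Ruz and Rzw.

B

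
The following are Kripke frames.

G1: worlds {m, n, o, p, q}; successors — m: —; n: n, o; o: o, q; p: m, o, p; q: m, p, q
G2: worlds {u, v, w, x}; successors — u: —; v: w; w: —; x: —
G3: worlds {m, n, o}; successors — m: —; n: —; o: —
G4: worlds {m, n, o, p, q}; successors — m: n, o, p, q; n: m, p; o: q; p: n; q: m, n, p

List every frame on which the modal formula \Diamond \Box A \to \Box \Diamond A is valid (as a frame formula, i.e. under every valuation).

Frame correspondent (Sahlqvist): \forall x \forall y \forall z (Rxy \wedge Rxz \to \exists w (Ryw \wedge Rzw)) — i.e. convergence.
G1: fails — Rpm and Rpm but m and m have no common successor.
G2: fails — Rvw and Rvw but w and w have no common successor.
G3: condition met.
G4: fails — Rmo and Rmq but o and q have no common successor.

G3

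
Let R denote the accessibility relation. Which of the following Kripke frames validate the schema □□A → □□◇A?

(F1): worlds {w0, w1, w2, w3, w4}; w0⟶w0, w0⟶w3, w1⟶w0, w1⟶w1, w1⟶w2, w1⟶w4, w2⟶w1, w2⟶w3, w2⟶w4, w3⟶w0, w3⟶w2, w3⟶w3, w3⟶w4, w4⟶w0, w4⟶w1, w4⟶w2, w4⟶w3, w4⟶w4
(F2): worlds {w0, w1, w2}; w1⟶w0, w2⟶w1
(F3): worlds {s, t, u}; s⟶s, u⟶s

The schema corresponds to a generalized confluence (Geach) condition: ∀x ∀z (xR²z → ∃w (xR²w ∧ zRw)).
(F1): ✓.
(F2): fails — w2R²w0 but no w with w2R²w and w0Rw.
(F3): ✓.

(F1), (F3)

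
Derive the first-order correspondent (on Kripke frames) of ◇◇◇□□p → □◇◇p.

This is a Sahlqvist (Geach-type) schema ◇^3□^2p → □^1◇^2p.
First-order correspondent: ∀x ∀y ∀z ((xR³y ∧ xRz) → ∃w (yR²w ∧ zR²w)).

∀x ∀y ∀z ((xR³y ∧ xRz) → ∃w (yR²w ∧ zR²w))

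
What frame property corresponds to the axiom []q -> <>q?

seriality: forall x exists y Rxy

Suppose □q→◇q is valid. At any x set V(q)=W. Then □q at x, so ◇q at x, so x has a successor.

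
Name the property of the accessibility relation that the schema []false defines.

□⊥ is valid iff no world has any successor (otherwise □⊥ fails at any world with one).
Conversely, any frame satisfying forall x forall y ~Rxy validates the schema.
So the correspondent is emptiness of R.

Emptiness of R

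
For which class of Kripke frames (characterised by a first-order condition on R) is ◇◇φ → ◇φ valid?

transitivity: ∀x ∀y ∀z (Rxy ∧ Ryz → Rxz)

This is frame-equivalent to □φ → □□φ (substitute ¬φ for φ and contrapose).
Suppose □φ→□□φ is valid. Take Rxy, Ryz and set V(φ)={w : Rxw}. Then □φ at x, so □□φ at x, so □φ at y, so φ at z, i.e. Rxz.
The converse is a direct semantic check.
So the correspondent is transitivity.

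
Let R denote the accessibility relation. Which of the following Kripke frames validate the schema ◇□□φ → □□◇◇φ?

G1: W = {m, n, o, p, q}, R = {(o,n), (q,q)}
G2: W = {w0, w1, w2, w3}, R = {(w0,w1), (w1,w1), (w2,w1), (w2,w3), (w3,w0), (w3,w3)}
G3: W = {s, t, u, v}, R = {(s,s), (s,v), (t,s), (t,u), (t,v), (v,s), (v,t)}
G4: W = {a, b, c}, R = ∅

G1, G2, G4

The schema corresponds to a generalized confluence (Geach) condition: ∀x ∀y ∀z ((xRy ∧ xR²z) → ∃w (yR²w ∧ zR²w)).
G1: satisfies the condition.
G2: satisfies the condition.
G3: fails — tRu, tR²s but no w with uR²w and sR²w.
G4: satisfies the condition.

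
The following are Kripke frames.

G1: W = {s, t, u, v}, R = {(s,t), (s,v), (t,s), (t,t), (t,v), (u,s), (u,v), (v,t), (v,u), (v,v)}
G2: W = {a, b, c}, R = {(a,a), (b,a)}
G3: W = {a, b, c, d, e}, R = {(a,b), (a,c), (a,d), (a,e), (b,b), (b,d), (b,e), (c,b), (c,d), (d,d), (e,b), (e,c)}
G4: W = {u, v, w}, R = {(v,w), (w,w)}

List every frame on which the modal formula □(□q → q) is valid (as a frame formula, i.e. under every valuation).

G2, G4

Frame correspondent (Sahlqvist): ∀x ∀y (Rxy → Ryy) — i.e. shift-reflexivity.
G1: fails — Rus but not Rss.
G2: satisfies the condition.
G3: fails — Rae but not Ree.
G4: satisfies the condition.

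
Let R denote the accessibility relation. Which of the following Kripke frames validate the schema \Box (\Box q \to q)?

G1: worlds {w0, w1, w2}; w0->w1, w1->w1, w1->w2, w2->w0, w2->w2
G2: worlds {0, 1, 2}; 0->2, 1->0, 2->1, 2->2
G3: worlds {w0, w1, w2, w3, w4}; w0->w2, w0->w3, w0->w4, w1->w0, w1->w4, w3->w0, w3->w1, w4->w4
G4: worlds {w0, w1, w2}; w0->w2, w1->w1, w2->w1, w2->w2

The schema corresponds to shift-reflexivity: \forall x \forall y (Rxy \to Ryy).
G1: fails — Rw2w0 but not Rw0w0.
G2: fails — R10 but not R00.
G3: fails — Rw1w0 but not Rw0w0.
G4: holds.

G4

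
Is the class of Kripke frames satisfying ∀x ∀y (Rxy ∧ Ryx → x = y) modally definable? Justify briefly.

No

If a class were modally definable it would be closed under surjective bounded morphisms (Goldblatt–Thomason).
The 4-cycle (worlds 0,1,2,3 with 0→1→2→3→0) is antisymmetric. Sending even-indexed worlds to a and odd-indexed worlds to b is a surjective bounded morphism onto the two-world frame with a↔b, which is not antisymmetric.
So no modal formula (or set of formulas) defines exactly the antisymmetric frames.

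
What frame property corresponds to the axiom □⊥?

This schema is the Ver axiom.
Its frame correspondent is emptiness of R — ∀x ∀y ¬Rxy.

emptiness of R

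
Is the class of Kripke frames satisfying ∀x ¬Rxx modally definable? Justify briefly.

Any modally definable frame class is closed under surjective bounded morphisms.
The 4-cycle (worlds w0,w1,w2,w3 with w0→w1→w2→w3→w0) is irreflexive, and the map sending every world to a single reflexive point • is a surjective bounded morphism (forth: every edge maps to (•,•); back: every world has a successor). So any modal formula valid on the 4-cycle is also valid on the reflexive point, which is not irreflexive.
Hence irreflexivity is not modally definable.

Not modally definable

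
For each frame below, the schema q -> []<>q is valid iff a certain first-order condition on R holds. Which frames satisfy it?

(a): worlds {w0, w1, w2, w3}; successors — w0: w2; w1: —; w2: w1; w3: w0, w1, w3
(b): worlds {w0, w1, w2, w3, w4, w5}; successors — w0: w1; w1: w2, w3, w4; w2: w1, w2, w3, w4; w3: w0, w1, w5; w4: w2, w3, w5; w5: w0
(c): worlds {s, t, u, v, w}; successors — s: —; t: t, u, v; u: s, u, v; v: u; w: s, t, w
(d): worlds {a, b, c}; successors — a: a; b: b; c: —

(d)

The schema corresponds to symmetry: forall x forall y (Rxy -> Ryx).
(a): fails — Rw3w1 but not Rw1w3.
(b): fails — Rw3w5 but not Rw5w3.
(c): fails — Rwt but not Rtw.
(d): satisfies the condition.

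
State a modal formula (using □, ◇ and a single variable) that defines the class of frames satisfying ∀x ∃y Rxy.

This is seriality; the standard corresponding axiom is D: □s → ◇s.
Suppose □s→◇s is valid. At any x set V(s)=W. Then □s at x, so ◇s at x, so x has a successor.

□s → ◇s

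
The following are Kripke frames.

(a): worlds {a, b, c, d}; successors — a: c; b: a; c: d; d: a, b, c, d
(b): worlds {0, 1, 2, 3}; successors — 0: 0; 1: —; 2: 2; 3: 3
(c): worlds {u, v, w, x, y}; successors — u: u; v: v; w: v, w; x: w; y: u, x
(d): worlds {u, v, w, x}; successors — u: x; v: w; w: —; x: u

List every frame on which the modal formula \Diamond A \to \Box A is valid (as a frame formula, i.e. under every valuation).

(b), (d)

The schema corresponds to partial functionality: \forall x \forall y \forall z (Rxy \wedge Rxz \to y = z).
(a): fails — d sees both a and b.
(b): holds.
(c): fails — w sees both v and w.
(d): holds.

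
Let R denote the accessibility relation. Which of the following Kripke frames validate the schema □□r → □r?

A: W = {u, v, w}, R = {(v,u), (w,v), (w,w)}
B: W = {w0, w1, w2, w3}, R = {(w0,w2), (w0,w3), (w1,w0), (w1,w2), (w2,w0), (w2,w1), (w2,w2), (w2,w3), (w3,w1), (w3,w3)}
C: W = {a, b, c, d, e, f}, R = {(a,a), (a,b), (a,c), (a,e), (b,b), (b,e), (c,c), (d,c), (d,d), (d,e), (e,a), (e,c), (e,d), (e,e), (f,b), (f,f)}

The schema corresponds to density: ∀x ∀y (Rxy → ∃z (Rxz ∧ Rzy)).
A: fails — Rvu but no z with Rvz and Rzu.
B: condition met.
C: condition met.

B, C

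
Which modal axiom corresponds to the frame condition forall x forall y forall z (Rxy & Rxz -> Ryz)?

A defining formula is ◇r → □◇r (the 5 axiom).
Suppose ◇r→□◇r is valid. Take Rxy, Rxz and set V(r)={y}. Then ◇r at x, so □◇r at x, so ◇r at z, so some w with Rzw has r; w=y, i.e. Rzy. By symmetry of the argument, Ryz.

◇r → □◇r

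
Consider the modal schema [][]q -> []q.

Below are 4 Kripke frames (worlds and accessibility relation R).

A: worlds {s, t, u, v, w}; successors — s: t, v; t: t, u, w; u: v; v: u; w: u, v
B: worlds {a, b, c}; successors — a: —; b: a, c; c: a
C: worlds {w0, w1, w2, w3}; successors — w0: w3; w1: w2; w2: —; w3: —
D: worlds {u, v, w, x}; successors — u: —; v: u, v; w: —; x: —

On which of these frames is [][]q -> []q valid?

This is the axiom for density; its first-order frame correspondent is forall x forall y (Rxy -> exists z (Rxz & Rzy)).
A: fails — Ruv but no z with Ruz and Rzv.
B: fails — Rca but no z with Rcz and Rza.
C: fails — Rw1w2 but no z with Rw1z and Rzw2.
D: satisfies the condition.

D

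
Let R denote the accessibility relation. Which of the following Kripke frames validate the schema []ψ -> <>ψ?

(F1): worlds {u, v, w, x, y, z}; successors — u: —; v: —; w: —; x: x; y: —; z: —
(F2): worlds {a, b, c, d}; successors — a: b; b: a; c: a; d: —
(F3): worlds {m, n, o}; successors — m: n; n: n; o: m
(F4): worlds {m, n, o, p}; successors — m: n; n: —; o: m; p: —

(F3)

This is the axiom for seriality; its first-order frame correspondent is forall x exists y Rxy.
(F1): fails — world u has no successor.
(F2): fails — world d has no successor.
(F3): satisfies the condition.
(F4): fails — world n has no successor.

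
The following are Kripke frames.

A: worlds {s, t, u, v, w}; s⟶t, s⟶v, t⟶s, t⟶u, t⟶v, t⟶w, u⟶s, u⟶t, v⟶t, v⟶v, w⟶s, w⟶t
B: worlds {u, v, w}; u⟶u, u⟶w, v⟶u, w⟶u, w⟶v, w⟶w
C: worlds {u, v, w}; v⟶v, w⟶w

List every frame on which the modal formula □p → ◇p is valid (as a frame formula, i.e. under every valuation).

Frame correspondent (Sahlqvist): ∀x ∃y Rxy — i.e. seriality.
A: condition met.
B: condition met.
C: fails — world u has no successor.
Valid on: A, B.

A, B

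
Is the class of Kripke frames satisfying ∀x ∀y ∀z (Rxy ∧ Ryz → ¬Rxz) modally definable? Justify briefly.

No

If a class were modally definable it would be closed under surjective bounded morphisms (Goldblatt–Thomason).
The 5-cycle (worlds a,b,c,d,e with a→b→c→d→e→a) is intransitive. Mapping every world to a single reflexive point • is a surjective bounded morphism; the reflexive point is not intransitive (R••∧R•• but R••).
So the class is not modally definable.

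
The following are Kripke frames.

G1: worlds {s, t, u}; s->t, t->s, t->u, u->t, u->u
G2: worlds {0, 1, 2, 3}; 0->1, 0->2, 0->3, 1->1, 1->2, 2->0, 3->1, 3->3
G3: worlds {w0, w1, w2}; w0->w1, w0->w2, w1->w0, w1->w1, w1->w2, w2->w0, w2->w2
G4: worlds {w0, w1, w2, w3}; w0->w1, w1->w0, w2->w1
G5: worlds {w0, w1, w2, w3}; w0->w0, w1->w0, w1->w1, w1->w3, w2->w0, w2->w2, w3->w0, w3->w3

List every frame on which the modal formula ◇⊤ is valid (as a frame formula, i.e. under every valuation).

The schema corresponds to seriality: ∀x ∃y Rxy.
G1: satisfies the condition.
G2: satisfies the condition.
G3: satisfies the condition.
G4: fails — world w3 has no successor.
G5: satisfies the condition.
Valid on: G1, G2, G3, G5.

G1, G2, G3, G5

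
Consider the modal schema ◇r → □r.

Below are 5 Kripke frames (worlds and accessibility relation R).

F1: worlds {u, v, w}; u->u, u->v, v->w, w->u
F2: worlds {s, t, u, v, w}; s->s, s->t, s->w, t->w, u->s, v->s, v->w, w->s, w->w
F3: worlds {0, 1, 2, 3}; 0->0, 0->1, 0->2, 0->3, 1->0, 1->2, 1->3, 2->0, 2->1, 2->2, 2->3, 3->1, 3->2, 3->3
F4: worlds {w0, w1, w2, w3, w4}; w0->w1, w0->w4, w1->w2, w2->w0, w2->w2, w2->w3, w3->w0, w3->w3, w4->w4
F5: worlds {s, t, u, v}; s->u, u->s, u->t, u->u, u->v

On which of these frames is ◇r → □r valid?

none

The schema corresponds to partial functionality: ∀x ∀y ∀z (Rxy ∧ Rxz → y = z).
F1: fails — u sees both u and v.
F2: fails — s sees both s and t.
F3: fails — 0 sees both 0 and 1.
F4: fails — w0 sees both w1 and w4.
F5: fails — u sees both s and t.
Valid on no frame.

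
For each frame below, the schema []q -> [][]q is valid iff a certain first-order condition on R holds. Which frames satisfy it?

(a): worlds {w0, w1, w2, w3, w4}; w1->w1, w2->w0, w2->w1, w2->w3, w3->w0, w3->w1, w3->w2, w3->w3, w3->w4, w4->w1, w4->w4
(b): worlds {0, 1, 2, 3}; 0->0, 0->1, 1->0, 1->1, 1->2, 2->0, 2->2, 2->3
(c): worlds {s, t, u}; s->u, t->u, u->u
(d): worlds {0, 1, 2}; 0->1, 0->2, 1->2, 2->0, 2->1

(c)

Frame correspondent (Sahlqvist): forall x forall y forall z (Rxy & Ryz -> Rxz) — i.e. transitivity.
(a): fails — Rw2w3 and Rw3w2 but not Rw2w2.
(b): fails — R12 and R23 but not R13.
(c): condition met.
(d): fails — R02 and R20 but not R00.
Valid on: (c).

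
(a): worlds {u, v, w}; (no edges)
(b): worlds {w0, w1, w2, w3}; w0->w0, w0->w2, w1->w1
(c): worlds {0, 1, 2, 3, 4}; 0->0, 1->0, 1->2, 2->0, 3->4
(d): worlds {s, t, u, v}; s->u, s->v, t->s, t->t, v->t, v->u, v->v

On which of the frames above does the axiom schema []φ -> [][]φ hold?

Frame correspondent (Sahlqvist): forall x forall y forall z (Rxy & Ryz -> Rxz) — i.e. transitivity.
(a): holds.
(b): holds.
(c): holds.
(d): fails — Rvt and Rts but not Rvs.

(a), (b), (c)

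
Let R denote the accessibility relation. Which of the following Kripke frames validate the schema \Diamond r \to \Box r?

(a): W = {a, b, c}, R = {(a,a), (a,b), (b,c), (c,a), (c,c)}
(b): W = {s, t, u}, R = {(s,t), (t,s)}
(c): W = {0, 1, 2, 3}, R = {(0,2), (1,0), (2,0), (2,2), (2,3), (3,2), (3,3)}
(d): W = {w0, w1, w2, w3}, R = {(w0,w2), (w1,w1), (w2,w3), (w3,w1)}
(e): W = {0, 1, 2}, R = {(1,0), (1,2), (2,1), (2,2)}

Frame correspondent (Sahlqvist): \forall x \forall y \forall z (Rxy \wedge Rxz \to y = z) — i.e. partial functionality.
(a): fails — a sees both a and b.
(b): satisfies the condition.
(c): fails — 2 sees both 0 and 2.
(d): satisfies the condition.
(e): fails — 1 sees both 0 and 2.
Valid on: (b), (d).

(b), (d)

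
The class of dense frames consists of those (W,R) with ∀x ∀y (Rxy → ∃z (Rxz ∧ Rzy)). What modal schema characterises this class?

□□q → □q

The condition is density. The C4 schema □□q → □q defines it.
Suppose □□q→□q is valid. Take Rxy and set V(q)={w : xR²w}. Then □□q at x, so □q at x, so q at y, i.e. ∃z(Rxz∧Rzy).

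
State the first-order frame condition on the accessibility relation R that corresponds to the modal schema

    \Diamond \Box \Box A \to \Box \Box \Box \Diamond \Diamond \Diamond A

This is a Sahlqvist (Geach-type) schema ◇^1□^2A → □^3◇^3A.
Minimal-valuation argument: fix x; take any y with xR^1y and any z with xR^3z. Set V(A) to the set of worlds R-reachable from y in exactly 2 steps. Then □^2A holds at y, so the antecedent holds at x; validity forces ◇^3A at z, giving a w with zR^3w and yR^2w.
First-order correspondent: \forall x \forall y \forall z ((xRy \wedge x R^3 z) \to \exists w (y R^2 w \wedge z R^3 w)).

\forall x \forall y \forall z ((xRy \wedge x R^3 z) \to \exists w (y R^2 w \wedge z R^3 w))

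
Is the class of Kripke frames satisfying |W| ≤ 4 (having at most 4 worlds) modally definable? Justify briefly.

If a class were modally definable it would be closed under disjoint unions (Goldblatt–Thomason).
Any modal formula valid on each of 5 disjoint one-world frames is valid on their disjoint union (validity is preserved under disjoint unions). Each one-world frame has |W|=1≤4, but the union has |W|=5.
So the class is not modally definable.

Not definable by any modal formula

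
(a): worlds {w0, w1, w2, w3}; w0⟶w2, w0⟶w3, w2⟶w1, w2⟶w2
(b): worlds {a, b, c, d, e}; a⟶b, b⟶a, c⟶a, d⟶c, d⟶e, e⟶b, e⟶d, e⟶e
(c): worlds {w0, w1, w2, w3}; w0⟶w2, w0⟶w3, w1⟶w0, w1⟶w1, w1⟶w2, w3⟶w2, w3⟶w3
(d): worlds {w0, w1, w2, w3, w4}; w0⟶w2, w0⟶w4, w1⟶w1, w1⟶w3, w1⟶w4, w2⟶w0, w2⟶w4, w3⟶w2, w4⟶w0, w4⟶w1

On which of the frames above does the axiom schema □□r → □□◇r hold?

(d)

Frame correspondent (Sahlqvist): ∀x ∀z (xR²z → ∃w (xR²w ∧ zRw)) — i.e. a generalized confluence (Geach) condition.
(a): fails — w0R²w1 but no w with w0R²w and w1Rw.
(b): fails — aR²a but no w with aR²w and aRw.
(c): fails — w0R²w2 but no w with w0R²w and w2Rw.
(d): holds.
Valid on: (d).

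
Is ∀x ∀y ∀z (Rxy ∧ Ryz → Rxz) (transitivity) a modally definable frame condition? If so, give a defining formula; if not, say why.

Definable; □p → □□p defines it

This is a Sahlqvist condition; the 4 axiom □p → □□p defines it.
Suppose □p→□□p is valid. Take Rxy, Ryz and set V(p)={w : Rxw}. Then □p at x, so □□p at x, so □p at y, so p at z, i.e. Rxz.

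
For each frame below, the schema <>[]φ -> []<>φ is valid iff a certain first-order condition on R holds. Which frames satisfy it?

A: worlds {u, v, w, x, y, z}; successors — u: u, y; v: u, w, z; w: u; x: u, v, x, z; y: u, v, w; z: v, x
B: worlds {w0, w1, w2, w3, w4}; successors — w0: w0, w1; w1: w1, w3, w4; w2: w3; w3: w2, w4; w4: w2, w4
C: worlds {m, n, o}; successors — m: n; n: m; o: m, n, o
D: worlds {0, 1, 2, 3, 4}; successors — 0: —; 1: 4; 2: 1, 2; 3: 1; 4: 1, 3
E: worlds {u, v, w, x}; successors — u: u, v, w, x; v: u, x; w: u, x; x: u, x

E

The schema corresponds to convergence: forall x forall y forall z (Rxy & Rxz -> exists w (Ryw & Rzw)).
A: fails — Rvz and Rvw but z and w have no common successor.
B: fails — Rw3w2 and Rw3w4 but w2 and w4 have no common successor.
C: fails — Rom and Ron but m and n have no common successor.
D: fails — R22 and R21 but 2 and 1 have no common successor.
E: condition met.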